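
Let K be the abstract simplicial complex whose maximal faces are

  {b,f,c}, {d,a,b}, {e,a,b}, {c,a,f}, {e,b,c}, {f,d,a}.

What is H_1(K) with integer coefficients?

Fix the vertex order a < b < c < d < e < f and write every simplex with vertices in increasing order. Then dim K = 2 and the simplices of K are:

  0-simplices (6): a, b, c, d, e, f
  1-simplices (12): ab, ac, ad, ae, af, bc, bd, be, bf, ce, cf, df
  2-simplices (6): abd, abe, acf, adf, bce, bcf

Hence C_0 ≅ Z^6, C_1 ≅ Z^12, C_2 ≅ Z^6.

Boundary ∂_1: C_1 → C_0 is given by ∂[p,q] = [q] − [p]. For instance
  ∂bd = d − b.
As a 6×12 matrix over Z this has rank 5, with invariant factors (1,1,1,1,1).

The boundary map ∂_2: C_2 → C_1 acts by ∂[p,q,r] = [q,r] − [p,r] + [p,q]. For instance
  ∂bce = ce − be + bc,
  ∂adf = df − af + ad.
The 12×6 boundary matrix has rank 6 and Smith normal form diag(1,1,1,1,1,1).

Computing H_k = (kernel of ∂_k) / (image of ∂_{k+1}):

  H_1: rank ker ∂_1 − rank ∂_2 = (12 − 5) − 6 = 1, and the invariant factors of ∂_2 are all 1, so H_1 = Z.

(K is a triangulation of the cylinder S^1 x I.)

H_1 = Z.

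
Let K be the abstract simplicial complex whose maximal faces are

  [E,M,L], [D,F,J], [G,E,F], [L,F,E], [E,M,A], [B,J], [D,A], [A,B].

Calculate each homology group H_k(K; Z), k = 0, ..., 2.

We work with the vertex ordering A < B < D < E < F < G < J < L < M. The simplices of K, each written with vertices in increasing order, are:

  0-simplices (9): A, B, D, E, F, G, J, L, M
  1-simplices (15): AB, AD, AE, AM, BJ, DF, DJ, EF, EG, EL, EM, FG, FJ, FL, LM
  2-simplices (5): AEM, DFJ, EFG, EFL, ELM

so the chain groups are C_0 ≅ Z^9, C_1 ≅ Z^15, C_2 ≅ Z^5.

The boundary map ∂_1: C_1 → C_0 maps an edge to its endpoints' difference, ∂[p,q] = q − p. For instance
  ∂AD = D − A.
As a 9×15 matrix over Z this has rank 8, with invariant factors (1,1,1,1,1,1,1,1).

The boundary map ∂_2: C_2 → C_1 maps a triangle to the signed sum of its edges. For instance
  ∂EFL = FL − EL + EF,
  ∂DFJ = FJ − DJ + DF.
The 15×5 boundary matrix has rank 5 and Smith normal form diag(1,1,1,1,1).

Computing H_k = (kernel of ∂_k) / (image of ∂_{k+1}):

  H_0: rank C_0 − rank ∂_1 = 9 − 8 = 1, and the invariant factors of ∂_1 are all 1, so H_0 ≅ Z.
  H_1: rank ker ∂_1 − rank ∂_2 = (15 − 8) − 5 = 2, and the invariant factors of ∂_2 are all 1, so H_1 ≅ Z^2.
  H_2: rank ker ∂_2 − rank ∂_3 = (5 − 5) − 0 = 0, and there is no ∂_3, so H_2 ≅ 0.

H_0 ≅ Z,  H_1 ≅ Z^2,  H_2 = 0.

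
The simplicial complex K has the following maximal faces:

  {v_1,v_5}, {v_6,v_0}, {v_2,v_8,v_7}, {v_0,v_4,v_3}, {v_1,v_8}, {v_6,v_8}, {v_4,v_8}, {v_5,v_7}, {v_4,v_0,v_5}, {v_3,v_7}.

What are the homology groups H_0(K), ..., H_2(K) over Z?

H_0 ≅ Z,  H_1 ≅ Z^4,  H_2 = 0.

Fix the vertex order v_0 < v_1 < v_2 < v_3 < v_4 < v_5 < v_6 < v_7 < v_8 and write every simplex with vertices in increasing order. Then dim K = 2 and the simplices of K are:

  0-simplices (9): [v_0], [v_1], [v_2], [v_3], [v_4], [v_5], [v_6], [v_7], [v_8]
  1-simplices (15): (15 of them)
  2-simplices (3): [v_0,v_3,v_4], [v_0,v_4,v_5], [v_2,v_7,v_8]

giving chain groups C_0 ≅ Z^9, C_1 ≅ Z^15, C_2 ≅ Z^3.

The boundary map ∂_1: C_1 → C_0 is given by ∂[p,q] = [q] − [p].
This gives a 9×15 integer matrix of rank 8; reducing to Smith normal form yields diagonal entries (1,1,1,1,1,1,1,1).

Boundary ∂_2: C_2 → C_1 maps a triangle to the signed sum of its edges. For instance
  ∂[v_0,v_4,v_5] = [v_4,v_5] − [v_0,v_5] + [v_0,v_4],
  ∂[v_2,v_7,v_8] = [v_7,v_8] − [v_2,v_8] + [v_2,v_7].
As a 15×3 matrix over Z this has rank 3, with invariant factors (1,1,1).

Computing H_k = (kernel of ∂_k) / (image of ∂_{k+1}):

  H_0: rank C_0 − rank ∂_1 = 9 − 8 = 1, and the invariant factors of ∂_1 are all 1, so H_0 = Z.
  H_1: rank ker ∂_1 − rank ∂_2 = (15 − 8) − 3 = 4, and the invariant factors of ∂_2 are all 1, so H_1 = Z^4.
  H_2: rank ker ∂_2 − rank ∂_3 = (3 − 3) − 0 = 0, and there is no ∂_3, so H_2 = 0.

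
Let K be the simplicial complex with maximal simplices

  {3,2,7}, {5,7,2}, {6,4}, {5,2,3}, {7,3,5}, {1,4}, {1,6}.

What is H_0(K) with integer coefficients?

H_0 ≅ Z^2.

K has 7 vertices, 9 edges, 4 triangles.
rank ∂_0 = 0, rank ∂_1 = 5 ⇒ b_0 = 7 − 0 − 5 = 2; all invariant factors of ∂_1 are 1 so no torsion. So H_0 = Z^2.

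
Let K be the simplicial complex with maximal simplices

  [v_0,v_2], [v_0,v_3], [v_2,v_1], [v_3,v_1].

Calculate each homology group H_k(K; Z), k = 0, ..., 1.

We work with the vertex ordering v_0 < v_1 < v_2 < v_3. The simplices of K, each written with vertices in increasing order, are:

  0-simplices (4): [v_0], [v_1], [v_2], [v_3]
  1-simplices (4): [v_0,v_2], [v_0,v_3], [v_1,v_2], [v_1,v_3]

giving chain groups C_0 ≅ Z^4, C_1 ≅ Z^4.

The boundary map ∂_1: C_1 → C_0 sends each edge [p,q] (with p < q) to q − p.
As a 4×4 matrix over Z this has rank 3, with invariant factors (1,1,1).

Reading off H_k = ker ∂_k / im ∂_{k+1}:

  H_0: rank C_0 − rank ∂_1 = 4 − 3 = 1, and the invariant factors of ∂_1 are all 1, so H_0 = Z.
  H_1: rank ker ∂_1 − rank ∂_2 = (4 − 3) − 0 = 1, and there is no ∂_2, so H_1 = Z.

As a check, the Euler characteristic is 4 − 4 = 0, which agrees with 1 − 1 = 0.

H_0 = Z,  H_1 = Z.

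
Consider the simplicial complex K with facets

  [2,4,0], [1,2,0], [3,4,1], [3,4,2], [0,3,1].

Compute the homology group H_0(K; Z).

H_0 ≅ Z.

K has 5 vertices, 10 edges, 5 triangles.
rank ∂_0 = 0, rank ∂_1 = 4 ⇒ b_0 = 5 − 0 − 4 = 1; all invariant factors of ∂_1 are 1 so no torsion. So H_0 ≅ Z.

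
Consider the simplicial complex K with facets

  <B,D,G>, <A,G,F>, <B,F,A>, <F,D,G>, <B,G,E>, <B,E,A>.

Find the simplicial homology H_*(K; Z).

Fix the vertex order A < B < D < E < F < G and write every simplex with vertices in increasing order. Then dim K = 2 and the simplices of K are:

  0-simplices (6): A, B, D, E, F, G
  1-simplices (12): AB, AE, AF, AG, BD, BE, BF, BG, DF, DG, EG, FG
  2-simplices (6): ABE, ABF, AFG, BDG, BEG, DFG

so the chain groups are C_0 ≅ Z^6, C_1 ≅ Z^12, C_2 ≅ Z^6.

∂_1: C_1 → C_0 sends each edge [p,q] (with p < q) to q − p.
The 6×12 boundary matrix has rank 5 and Smith normal form diag(1,1,1,1,1).

The boundary map ∂_2: C_2 → C_1 acts by ∂[p,q,r] = [q,r] − [p,r] + [p,q]. For instance
  ∂BDG = DG − BG + BD,
  ∂ABF = BF − AF + AB.
The resulting 12×6 matrix has rank 6, and its Smith normal form has invariant factors (1,1,1,1,1,1).

Computing H_k = (kernel of ∂_k) / (image of ∂_{k+1}):

  H_0: rank C_0 − rank ∂_1 = 6 − 5 = 1, and the invariant factors of ∂_1 are all 1, so H_0 ≅ Z.
  H_1: rank ker ∂_1 − rank ∂_2 = (12 − 5) − 6 = 1, and the invariant factors of ∂_2 are all 1, so H_1 ≅ Z.
  H_2: rank ker ∂_2 − rank ∂_3 = (6 − 6) − 0 = 0, and there is no ∂_3, so H_2 ≅ 0.

As a check, the Euler characteristic is 6 − 12 + 6 = 0, which agrees with 1 − 1 + 0 = 0.
(K is a triangulation of the cylinder S^1 x I.)

H_0 = Z,  H_1 = Z,  H_2 = 0.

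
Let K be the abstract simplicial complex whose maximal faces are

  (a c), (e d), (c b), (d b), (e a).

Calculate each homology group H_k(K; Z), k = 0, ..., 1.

Order the vertices as a < b < c < d < e. Listing each simplex with vertices in this order, K has dimension 1 with simplices:

  0-simplices (5): a, b, c, d, e
  1-simplices (5): ac, ae, bc, bd, de

so the chain groups are C_0 ≅ Z^5, C_1 ≅ Z^5.

∂_1: C_1 → C_0 is given by ∂[p,q] = [q] − [p].
The 5×5 boundary matrix has rank 4 and Smith normal form diag(1,1,1,1).

From H_k ≅ ker(∂_k) / im(∂_{k+1}) we obtain:

  H_0: rank C_0 − rank ∂_1 = 5 − 4 = 1, and the invariant factors of ∂_1 are all 1, so H_0 ≅ Z.
  H_1: rank ker ∂_1 − rank ∂_2 = (5 − 4) − 0 = 1, and there is no ∂_2, so H_1 ≅ Z.

As a check, the Euler characteristic is 5 − 5 = 0, which agrees with 1 − 1 = 0.

H_0 = Z,  H_1 = Z.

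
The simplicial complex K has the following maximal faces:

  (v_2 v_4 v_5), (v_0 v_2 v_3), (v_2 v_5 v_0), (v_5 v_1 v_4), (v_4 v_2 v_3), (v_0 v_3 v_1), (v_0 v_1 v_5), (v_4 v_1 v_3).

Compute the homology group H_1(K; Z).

H_1 ≅ 0.

Take the total order v_0 < v_1 < v_2 < v_3 < v_4 < v_5 on the vertex set. Then K (dimension 2) consists of the simplices:

  0-simplices (6): [v_0], [v_1], [v_2], [v_3], [v_4], [v_5]
  1-simplices (12): [v_0,v_1], [v_0,v_2], [v_0,v_3], [v_0,v_5], [v_1,v_3], [v_1,v_4], [v_1,v_5], [v_2,v_3], [v_2,v_4], [v_2,v_5], [v_3,v_4], [v_4,v_5]
  2-simplices (8): [v_0,v_1,v_3], [v_0,v_1,v_5], [v_0,v_2,v_3], [v_0,v_2,v_5], [v_1,v_3,v_4], [v_1,v_4,v_5], [v_2,v_3,v_4], [v_2,v_4,v_5]

giving chain groups C_0 ≅ Z^6, C_1 ≅ Z^12, C_2 ≅ Z^8.

∂_1: C_1 → C_0 sends each edge [p,q] (with p < q) to q − p. For instance
  ∂[v_1,v_4] = [v_4] − [v_1].
This gives a 6×12 integer matrix of rank 5; reducing to Smith normal form yields diagonal entries (1,1,1,1,1).

∂_2: C_2 → C_1 sends each 2-simplex [p,q,r] to [q,r] − [p,r] + [p,q]. For instance
  ∂[v_2,v_4,v_5] = [v_4,v_5] − [v_2,v_5] + [v_2,v_4],
  ∂[v_0,v_2,v_3] = [v_2,v_3] − [v_0,v_3] + [v_0,v_2].
The resulting 12×8 matrix has rank 7, and its Smith normal form has invariant factors (1,1,1,1,1,1,1).

Now H_k = ker ∂_k / im ∂_{k+1}, so:

  H_1: rank ker ∂_1 − rank ∂_2 = (12 − 5) − 7 = 0, and the invariant factors of ∂_2 are all 1, so H_1 ≅ 0.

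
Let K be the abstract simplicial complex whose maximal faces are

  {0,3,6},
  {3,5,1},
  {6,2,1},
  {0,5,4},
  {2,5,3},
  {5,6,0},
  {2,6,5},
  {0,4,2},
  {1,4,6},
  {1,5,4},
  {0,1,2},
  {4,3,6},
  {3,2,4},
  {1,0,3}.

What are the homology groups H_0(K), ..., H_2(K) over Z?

H_0 ≅ Z,  H_1 ≅ Z^2,  H_2 ≅ Z.

Fix the vertex order 0 < 1 < 2 < 3 < 4 < 5 < 6 and write every simplex with vertices in increasing order. Then dim K = 2 and the simplices of K are:

  0-simplices (7): [0], [1], [2], [3], [4], [5], [6]
  1-simplices (21): [0,1], [0,2], [0,3], [0,4], [0,5], [0,6], [1,2], [1,3], [1,4], [1,5], [1,6], [2,3], [2,4], [2,5], [2,6], [3,4], [3,5], [3,6], [4,5], [4,6], [5,6]
  2-simplices (14): [0,1,2], [0,1,3], [0,2,4], [0,3,6], [0,4,5], [0,5,6], [1,2,6], [1,3,5], [1,4,5], [1,4,6], [2,3,4], [2,3,5], [2,5,6], [3,4,6]

Hence C_0 ≅ Z^7, C_1 ≅ Z^21, C_2 ≅ Z^14.

∂_1: C_1 → C_0 maps an edge to its endpoints' difference, ∂[p,q] = q − p. For instance
  ∂[3,5] = [5] − [3].
The resulting 7×21 matrix has rank 6, and its Smith normal form has invariant factors (1,1,1,1,1,1).

∂_2: C_2 → C_1 sends each 2-simplex [p,q,r] to [q,r] − [p,r] + [p,q]. For instance
  ∂[0,1,3] = [1,3] − [0,3] + [0,1],
  ∂[3,4,6] = [4,6] − [3,6] + [3,4].
This gives a 21×14 integer matrix of rank 13; reducing to Smith normal form yields diagonal entries (1,1,1,1,1,1,1,1,1,1,1,1,1).

Reading off H_k = ker ∂_k / im ∂_{k+1}:

  H_0: rank C_0 − rank ∂_1 = 7 − 6 = 1, and the invariant factors of ∂_1 are all 1, so H_0 = Z.
  H_1: rank ker ∂_1 − rank ∂_2 = (21 − 6) − 13 = 2, and the invariant factors of ∂_2 are all 1, so H_1 = Z^2.
  H_2: rank ker ∂_2 − rank ∂_3 = (14 − 13) − 0 = 1, and there is no ∂_3, so H_2 = Z.

As a check, the Euler characteristic is 7 − 21 + 14 = 0, which agrees with 1 − 2 + 1 = 0.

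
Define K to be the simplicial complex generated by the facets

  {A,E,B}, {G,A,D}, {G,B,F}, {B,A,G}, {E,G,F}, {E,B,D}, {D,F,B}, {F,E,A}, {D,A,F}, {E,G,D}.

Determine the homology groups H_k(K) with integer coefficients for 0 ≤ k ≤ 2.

H_0 ≅ Z,  H_1 ≅ Z/2,  H_2 = 0.

Order the vertices as A < B < D < E < F < G. Listing each simplex with vertices in this order, K has dimension 2 with simplices:

  0-simplices (6): A, B, D, E, F, G
  1-simplices (15): AB, AD, AE, AF, AG, BD, BE, BF, BG, DE, DF, DG, EF, EG, FG
  2-simplices (10): ABE, ABG, ADF, ADG, AEF, BDE, BDF, BFG, DEG, EFG

so the chain groups are C_0 ≅ Z^6, C_1 ≅ Z^15, C_2 ≅ Z^10.

∂_1: C_1 → C_0 sends each edge [p,q] (with p < q) to q − p. For instance
  ∂FG = G − F.
The 6×15 boundary matrix has rank 5 and Smith normal form diag(1,1,1,1,1).

The boundary map ∂_2: C_2 → C_1 maps a triangle to the signed sum of its edges. For instance
  ∂BDE = DE − BE + BD,
  ∂ABG = BG − AG + AB.
The resulting 15×10 matrix has rank 10, and its Smith normal form has invariant factors (1,1,1,1,1,1,1,1,1,2).

Now H_k = ker ∂_k / im ∂_{k+1}, so:

  H_0: rank C_0 − rank ∂_1 = 6 − 5 = 1, and the invariant factors of ∂_1 are all 1, so H_0 = Z.
  H_1: rank ker ∂_1 − rank ∂_2 = (15 − 5) − 10 = 0, and ∂_2 has invariant factor 2 > 1, so H_1 = Z/2.
  H_2: rank ker ∂_2 − rank ∂_3 = (10 − 10) − 0 = 0, and there is no ∂_3, so H_2 = 0.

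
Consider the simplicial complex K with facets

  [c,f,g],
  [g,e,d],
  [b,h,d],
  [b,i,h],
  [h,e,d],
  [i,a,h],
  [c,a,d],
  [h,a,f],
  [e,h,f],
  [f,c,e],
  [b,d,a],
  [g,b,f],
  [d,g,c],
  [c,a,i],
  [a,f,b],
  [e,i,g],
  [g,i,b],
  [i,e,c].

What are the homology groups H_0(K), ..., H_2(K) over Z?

H_0 ≅ Z,  H_1 ≅ Z ⊕ Z/2,  H_2 = 0.

Take the total order a < b < c < d < e < f < g < h < i on the vertex set. Then K (dimension 2) consists of the simplices:

  0-simplices (9): a, b, c, d, e, f, g, h, i
  1-simplices (27): ab, ac, ad, af, ah, ai, bd, bf, bg, bh, bi, cd, ce, cf, cg, ci, de, dg, dh, ef, eg, eh, ei, fg, fh, gi, hi
  2-simplices (18): abd, abf, acd, aci, afh, ahi, bdh, bfg, bgi, bhi, cdg, cef, cei, cfg, deg, deh, efh, egi

Hence C_0 ≅ Z^9, C_1 ≅ Z^27, C_2 ≅ Z^18.

The boundary map ∂_1: C_1 → C_0 is given by ∂[p,q] = [q] − [p].
This gives a 9×27 integer matrix of rank 8; reducing to Smith normal form yields diagonal entries (1,1,1,1,1,1,1,1).

The boundary map ∂_2: C_2 → C_1 acts by ∂[p,q,r] = [q,r] − [p,r] + [p,q]. For instance
  ∂deh = eh − dh + de,
  ∂aci = ci − ai + ac.
The resulting 27×18 matrix has rank 18, and its Smith normal form has invariant factors (1,1,1,1,1,1,1,1,1,1,1,1,1,1,1,1,1,2).

From H_k ≅ ker(∂_k) / im(∂_{k+1}) we obtain:

  H_0: rank C_0 − rank ∂_1 = 9 − 8 = 1, and the invariant factors of ∂_1 are all 1, so H_0 = Z.
  H_1: rank ker ∂_1 − rank ∂_2 = (27 − 8) − 18 = 1, and ∂_2 has invariant factor 2 > 1, so H_1 = Z ⊕ Z/2.
  H_2: rank ker ∂_2 − rank ∂_3 = (18 − 18) − 0 = 0, and there is no ∂_3, so H_2 = 0.

As a check, the Euler characteristic is 9 − 27 + 18 = 0, which agrees with 1 − 1 + 0 = 0.
(K is a triangulation of the Klein bottle.)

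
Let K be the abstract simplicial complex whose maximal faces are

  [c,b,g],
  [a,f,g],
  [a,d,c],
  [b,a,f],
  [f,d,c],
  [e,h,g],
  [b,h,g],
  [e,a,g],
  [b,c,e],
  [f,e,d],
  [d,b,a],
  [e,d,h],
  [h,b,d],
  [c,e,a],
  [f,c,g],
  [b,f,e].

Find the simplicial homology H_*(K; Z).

H_0 = Z,  H_1 = Z^2,  H_2 = Z.

Take the total order a < b < c < d < e < f < g < h on the vertex set. Then K (dimension 2) consists of the simplices:

  0-simplices (8): a, b, c, d, e, f, g, h
  1-simplices (24): ab, ac, ad, ae, af, ag, bc, bd, be, bf, bg, bh, cd, ce, cf, cg, de, df, dh, ef, eg, eh, fg, gh
  2-simplices (16): abd, abf, acd, ace, aeg, afg, bce, bcg, bdh, bef, bgh, cdf, cfg, def, deh, egh

Hence C_0 ≅ Z^8, C_1 ≅ Z^24, C_2 ≅ Z^16.

Boundary ∂_1: C_1 → C_0 maps an edge to its endpoints' difference, ∂[p,q] = q − p. For instance
  ∂ac = c − a.
The resulting 8×24 matrix has rank 7, and its Smith normal form has invariant factors (1,1,1,1,1,1,1).

The boundary map ∂_2: C_2 → C_1 acts by ∂[p,q,r] = [q,r] − [p,r] + [p,q]. For instance
  ∂bef = ef − bf + be,
  ∂bcg = cg − bg + bc.
This gives a 24×16 integer matrix of rank 15; reducing to Smith normal form yields diagonal entries (1,1,1,1,1,1,1,1,1,1,1,1,1,1,1).

Computing H_k = (kernel of ∂_k) / (image of ∂_{k+1}):

  H_0: rank C_0 − rank ∂_1 = 8 − 7 = 1, and the invariant factors of ∂_1 are all 1, so H_0 = Z.
  H_1: rank ker ∂_1 − rank ∂_2 = (24 − 7) − 15 = 2, and the invariant factors of ∂_2 are all 1, so H_1 = Z^2.
  H_2: rank ker ∂_2 − rank ∂_3 = (16 − 15) − 0 = 1, and there is no ∂_3, so H_2 = Z.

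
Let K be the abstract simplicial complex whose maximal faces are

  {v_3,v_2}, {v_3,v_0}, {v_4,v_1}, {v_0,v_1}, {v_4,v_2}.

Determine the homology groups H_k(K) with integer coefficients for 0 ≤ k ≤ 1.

H_0 ≅ Z,  H_1 ≅ Z.

Take the total order v_0 < v_1 < v_2 < v_3 < v_4 on the vertex set. Then K (dimension 1) consists of the simplices:

  0-simplices (5): [v_0], [v_1], [v_2], [v_3], [v_4]
  1-simplices (5): [v_0,v_1], [v_0,v_3], [v_1,v_4], [v_2,v_3], [v_2,v_4]

giving chain groups C_0 ≅ Z^5, C_1 ≅ Z^5.

∂_1: C_1 → C_0 maps an edge to its endpoints' difference, ∂[p,q] = q − p. For instance
  ∂[v_1,v_4] = [v_4] − [v_1].
The 5×5 boundary matrix has rank 4 and Smith normal form diag(1,1,1,1).

Computing H_k = (kernel of ∂_k) / (image of ∂_{k+1}):

  H_0: rank C_0 − rank ∂_1 = 5 − 4 = 1, and the invariant factors of ∂_1 are all 1, so H_0 ≅ Z.
  H_1: rank ker ∂_1 − rank ∂_2 = (5 − 4) − 0 = 1, and there is no ∂_2, so H_1 ≅ Z.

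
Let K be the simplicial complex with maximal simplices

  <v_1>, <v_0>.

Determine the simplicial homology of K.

H_0 = Z^2.

Take the total order v_0 < v_1 on the vertex set. Then K (dimension 0) consists of the simplices:

  0-simplices (2): [v_0], [v_1]

giving chain groups C_0 ≅ Z^2.

Computing H_k = (kernel of ∂_k) / (image of ∂_{k+1}):

  H_0: rank C_0 − rank ∂_1 = 2 − 0 = 2, and there is no ∂_1, so H_0 ≅ Z^2.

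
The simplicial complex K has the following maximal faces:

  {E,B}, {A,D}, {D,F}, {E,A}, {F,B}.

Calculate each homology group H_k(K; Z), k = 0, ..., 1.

Fix the vertex order A < B < D < E < F and write every simplex with vertices in increasing order. Then dim K = 1 and the simplices of K are:

  0-simplices (5): A, B, D, E, F
  1-simplices (5): AD, AE, BE, BF, DF

Hence C_0 ≅ Z^5, C_1 ≅ Z^5.

∂_1: C_1 → C_0 maps an edge to its endpoints' difference, ∂[p,q] = q − p. For instance
  ∂AD = D − A.
This gives a 5×5 integer matrix of rank 4; reducing to Smith normal form yields diagonal entries (1,1,1,1).

Now H_k = ker ∂_k / im ∂_{k+1}, so:

  H_0: rank C_0 − rank ∂_1 = 5 − 4 = 1, and the invariant factors of ∂_1 are all 1, so H_0 = Z.
  H_1: rank ker ∂_1 − rank ∂_2 = (5 − 4) − 0 = 1, and there is no ∂_2, so H_1 = Z.

(K is a triangulation of the circle S^1.)

H_0 = Z,  H_1 = Z.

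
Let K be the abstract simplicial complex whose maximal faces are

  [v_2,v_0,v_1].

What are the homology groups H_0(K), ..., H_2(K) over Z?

We work with the vertex ordering v_0 < v_1 < v_2. The simplices of K, each written with vertices in increasing order, are:

  0-simplices (3): [v_0], [v_1], [v_2]
  1-simplices (3): [v_0,v_1], [v_0,v_2], [v_1,v_2]
  2-simplices (1): [v_0,v_1,v_2]

giving chain groups C_0 ≅ Z^3, C_1 ≅ Z^3, C_2 ≅ Z^1.

Boundary ∂_1: C_1 → C_0 maps an edge to its endpoints' difference, ∂[p,q] = q − p.
The resulting 3×3 matrix has rank 2, and its Smith normal form has invariant factors (1,1).

The boundary map ∂_2: C_2 → C_1 acts by ∂[p,q,r] = [q,r] − [p,r] + [p,q]. For instance
  ∂[v_0,v_1,v_2] = [v_1,v_2] − [v_0,v_2] + [v_0,v_1].
This gives a 3×1 integer matrix of rank 1; reducing to Smith normal form yields diagonal entries (1).

From H_k ≅ ker(∂_k) / im(∂_{k+1}) we obtain:

  H_0: rank C_0 − rank ∂_1 = 3 − 2 = 1, and the invariant factors of ∂_1 are all 1, so H_0 ≅ Z.
  H_1: rank ker ∂_1 − rank ∂_2 = (3 − 2) − 1 = 0, and the invariant factors of ∂_2 are all 1, so H_1 ≅ 0.
  H_2: rank ker ∂_2 − rank ∂_3 = (1 − 1) − 0 = 0, and there is no ∂_3, so H_2 ≅ 0.

H_0 ≅ Z,  H_1 = 0,  H_2 = 0.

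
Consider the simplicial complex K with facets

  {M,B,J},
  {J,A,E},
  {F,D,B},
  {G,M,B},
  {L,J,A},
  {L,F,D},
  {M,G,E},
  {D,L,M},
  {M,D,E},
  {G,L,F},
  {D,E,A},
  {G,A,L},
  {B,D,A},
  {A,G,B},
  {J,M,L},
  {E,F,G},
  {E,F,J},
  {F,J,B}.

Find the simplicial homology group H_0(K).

H_0 = Z.

K has 9 vertices, 27 edges, 18 triangles.
rank ∂_0 = 0, rank ∂_1 = 8 ⇒ b_0 = 9 − 0 − 8 = 1; all invariant factors of ∂_1 are 1 so no torsion. So H_0 ≅ Z.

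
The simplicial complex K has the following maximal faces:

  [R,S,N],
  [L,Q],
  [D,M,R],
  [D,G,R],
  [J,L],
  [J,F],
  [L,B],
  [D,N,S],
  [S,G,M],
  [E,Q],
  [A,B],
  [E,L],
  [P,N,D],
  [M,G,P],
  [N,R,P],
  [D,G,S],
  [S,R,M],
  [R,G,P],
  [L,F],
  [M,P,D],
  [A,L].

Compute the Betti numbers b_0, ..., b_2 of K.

Fix the vertex order A < B < D < E < F < G < J < L < M < N < P < Q < R < S and write every simplex with vertices in increasing order. Then dim K = 2 and the simplices of K are:

  0-simplices (14): A, B, D, E, F, G, J, L, M, N, P, Q, R, S
  1-simplices (27): AB, AL, BL, DG, DM, DN, DP, DR, DS, EL, EQ, FJ, FL, GM, GP, GR, GS, JL, LQ, MP, MR, MS, NP, NR, NS, PR, RS
  2-simplices (12): DGR, DGS, DMP, DMR, DNP, DNS, GMP, GMS, GPR, MRS, NPR, NRS

Hence C_0 ≅ Z^14, C_1 ≅ Z^27, C_2 ≅ Z^12.

Boundary ∂_1: C_1 → C_0 maps an edge to its endpoints' difference, ∂[p,q] = q − p. For instance
  ∂GS = S − G.
This gives a 14×27 integer matrix of rank 12; reducing to Smith normal form yields diagonal entries (1,1,1,1,1,1,1,1,1,1,1,1).

∂_2: C_2 → C_1 sends each 2-simplex [p,q,r] to [q,r] − [p,r] + [p,q]. For instance
  ∂DNP = NP − DP + DN,
  ∂NPR = PR − NR + NP.
As a 27×12 matrix over Z this has rank 12, with invariant factors (1,1,1,1,1,1,1,1,1,1,1,2).

From H_k ≅ ker(∂_k) / im(∂_{k+1}) we obtain:

  H_0: rank C_0 − rank ∂_1 = 14 − 12 = 2, and the invariant factors of ∂_1 are all 1, so H_0 ≅ Z^2.
  H_1: rank ker ∂_1 − rank ∂_2 = (27 − 12) − 12 = 3, and ∂_2 has invariant factor 2 > 1, so H_1 ≅ Z^3 ⊕ Z/2.
  H_2: rank ker ∂_2 − rank ∂_3 = (12 − 12) − 0 = 0, and there is no ∂_3, so H_2 ≅ 0.

Hence the Betti numbers are b_0 = 2, b_1 = 3, b_2 = 0.

b_0 = 2, b_1 = 3, b_2 = 0.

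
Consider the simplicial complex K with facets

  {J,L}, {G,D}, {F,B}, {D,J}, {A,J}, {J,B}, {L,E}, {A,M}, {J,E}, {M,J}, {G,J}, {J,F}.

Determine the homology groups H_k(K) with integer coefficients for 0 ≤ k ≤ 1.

H_0 ≅ Z,  H_1 ≅ Z^4.

Fix the vertex order A < B < D < E < F < G < J < L < M and write every simplex with vertices in increasing order. Then dim K = 1 and the simplices of K are:

  0-simplices (9): A, B, D, E, F, G, J, L, M
  1-simplices (12): AJ, AM, BF, BJ, DG, DJ, EJ, EL, FJ, GJ, JL, JM

so the chain groups are C_0 ≅ Z^9, C_1 ≅ Z^12.

The boundary map ∂_1: C_1 → C_0 maps an edge to its endpoints' difference, ∂[p,q] = q − p. For instance
  ∂DG = G − D.
As a 9×12 matrix over Z this has rank 8, with invariant factors (1,1,1,1,1,1,1,1).

Now H_k = ker ∂_k / im ∂_{k+1}, so:

  H_0: rank C_0 − rank ∂_1 = 9 − 8 = 1, and the invariant factors of ∂_1 are all 1, so H_0 ≅ Z.
  H_1: rank ker ∂_1 − rank ∂_2 = (12 − 8) − 0 = 4, and there is no ∂_2, so H_1 ≅ Z^4.

As a check, the Euler characteristic is 9 − 12 = -3, which agrees with 1 − 4 = -3.
(K is a triangulation of a wedge of 4 circles.)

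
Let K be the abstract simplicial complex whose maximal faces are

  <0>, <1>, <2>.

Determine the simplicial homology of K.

H_0 ≅ Z^3.

Fix the vertex order 0 < 1 < 2 and write every simplex with vertices in increasing order. Then dim K = 0 and the simplices of K are:

  0-simplices (3): [0], [1], [2]

so the chain groups are C_0 ≅ Z^3.

Computing H_k = (kernel of ∂_k) / (image of ∂_{k+1}):

  H_0: rank C_0 − rank ∂_1 = 3 − 0 = 3, and there is no ∂_1, so H_0 ≅ Z^3.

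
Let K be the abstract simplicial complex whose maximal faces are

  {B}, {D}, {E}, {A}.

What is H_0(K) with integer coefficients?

Take the total order A < B < D < E on the vertex set. Then K (dimension 0) consists of the simplices:

  0-simplices (4): A, B, D, E

giving chain groups C_0 ≅ Z^4.

Computing H_k = (kernel of ∂_k) / (image of ∂_{k+1}):

  H_0: rank C_0 − rank ∂_1 = 4 − 0 = 4, and there is no ∂_1, so H_0 = Z^4.

(K is a triangulation of a set of 4 points.)

H_0 = Z^4.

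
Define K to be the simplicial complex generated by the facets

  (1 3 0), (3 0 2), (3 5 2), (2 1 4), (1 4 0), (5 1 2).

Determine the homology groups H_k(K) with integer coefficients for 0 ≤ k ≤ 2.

Take the total order 0 < 1 < 2 < 3 < 4 < 5 on the vertex set. Then K (dimension 2) consists of the simplices:

  0-simplices (6): [0], [1], [2], [3], [4], [5]
  1-simplices (12): [0,1], [0,2], [0,3], [0,4], [1,2], [1,3], [1,4], [1,5], [2,3], [2,4], [2,5], [3,5]
  2-simplices (6): [0,1,3], [0,1,4], [0,2,3], [1,2,4], [1,2,5], [2,3,5]

Hence C_0 ≅ Z^6, C_1 ≅ Z^12, C_2 ≅ Z^6.

The boundary map ∂_1: C_1 → C_0 is given by ∂[p,q] = [q] − [p].
This gives a 6×12 integer matrix of rank 5; reducing to Smith normal form yields diagonal entries (1,1,1,1,1).

The boundary map ∂_2: C_2 → C_1 maps a triangle to the signed sum of its edges. For instance
  ∂[0,1,4] = [1,4] − [0,4] + [0,1],
  ∂[1,2,4] = [2,4] − [1,4] + [1,2].
As a 12×6 matrix over Z this has rank 6, with invariant factors (1,1,1,1,1,1).

From H_k ≅ ker(∂_k) / im(∂_{k+1}) we obtain:

  H_0: rank C_0 − rank ∂_1 = 6 − 5 = 1, and the invariant factors of ∂_1 are all 1, so H_0 ≅ Z.
  H_1: rank ker ∂_1 − rank ∂_2 = (12 − 5) − 6 = 1, and the invariant factors of ∂_2 are all 1, so H_1 ≅ Z.
  H_2: rank ker ∂_2 − rank ∂_3 = (6 − 6) − 0 = 0, and there is no ∂_3, so H_2 ≅ 0.

H_0 ≅ Z,  H_1 ≅ Z,  H_2 = 0.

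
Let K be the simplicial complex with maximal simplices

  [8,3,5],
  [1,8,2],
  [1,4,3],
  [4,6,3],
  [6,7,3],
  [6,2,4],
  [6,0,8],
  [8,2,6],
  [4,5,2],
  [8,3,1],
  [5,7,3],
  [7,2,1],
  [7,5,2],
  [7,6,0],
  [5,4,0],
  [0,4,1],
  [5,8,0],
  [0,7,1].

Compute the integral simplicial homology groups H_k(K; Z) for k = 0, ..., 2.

H_0 ≅ Z,  H_1 ≅ Z^2,  H_2 ≅ Z.

Take the total order 0 < 1 < 2 < 3 < 4 < 5 < 6 < 7 < 8 on the vertex set. Then K (dimension 2) consists of the simplices:

  0-simplices (9): [0], [1], [2], [3], [4], [5], [6], [7], [8]
  1-simplices (27): (27 of them)
  2-simplices (18): [0,1,4], [0,1,7], [0,4,5], [0,5,8], [0,6,7], [0,6,8], [1,2,7], [1,2,8], [1,3,4], [1,3,8], [2,4,5], [2,4,6], [2,5,7], [2,6,8], [3,4,6], [3,5,7], [3,5,8], [3,6,7]

giving chain groups C_0 ≅ Z^9, C_1 ≅ Z^27, C_2 ≅ Z^18.

The boundary map ∂_1: C_1 → C_0 is given by ∂[p,q] = [q] − [p].
The 9×27 boundary matrix has rank 8 and Smith normal form diag(1,1,1,1,1,1,1,1).

The boundary map ∂_2: C_2 → C_1 maps a triangle to the signed sum of its edges. For instance
  ∂[0,1,4] = [1,4] − [0,4] + [0,1],
  ∂[3,4,6] = [4,6] − [3,6] + [3,4].
The resulting 27×18 matrix has rank 17, and its Smith normal form has invariant factors (1,1,1,1,1,1,1,1,1,1,1,1,1,1,1,1,1).

From H_k ≅ ker(∂_k) / im(∂_{k+1}) we obtain:

  H_0: rank C_0 − rank ∂_1 = 9 − 8 = 1, and the invariant factors of ∂_1 are all 1, so H_0 ≅ Z.
  H_1: rank ker ∂_1 − rank ∂_2 = (27 − 8) − 17 = 2, and the invariant factors of ∂_2 are all 1, so H_1 ≅ Z^2.
  H_2: rank ker ∂_2 − rank ∂_3 = (18 − 17) − 0 = 1, and there is no ∂_3, so H_2 ≅ Z.

As a check, the Euler characteristic is 9 − 27 + 18 = 0, which agrees with 1 − 2 + 1 = 0.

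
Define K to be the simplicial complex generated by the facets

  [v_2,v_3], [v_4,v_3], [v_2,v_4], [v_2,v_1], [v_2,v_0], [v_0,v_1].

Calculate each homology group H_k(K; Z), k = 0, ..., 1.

Take the total order v_0 < v_1 < v_2 < v_3 < v_4 on the vertex set. Then K (dimension 1) consists of the simplices:

  0-simplices (5): [v_0], [v_1], [v_2], [v_3], [v_4]
  1-simplices (6): [v_0,v_1], [v_0,v_2], [v_1,v_2], [v_2,v_3], [v_2,v_4], [v_3,v_4]

so the chain groups are C_0 ≅ Z^5, C_1 ≅ Z^6.

Boundary ∂_1: C_1 → C_0 is given by ∂[p,q] = [q] − [p]. For instance
  ∂[v_2,v_3] = [v_3] − [v_2].
As a 5×6 matrix over Z this has rank 4, with invariant factors (1,1,1,1).

Now H_k = ker ∂_k / im ∂_{k+1}, so:

  H_0: rank C_0 − rank ∂_1 = 5 − 4 = 1, and the invariant factors of ∂_1 are all 1, so H_0 ≅ Z.
  H_1: rank ker ∂_1 − rank ∂_2 = (6 − 4) − 0 = 2, and there is no ∂_2, so H_1 ≅ Z^2.

As a check, the Euler characteristic is 5 − 6 = -1, which agrees with 1 − 2 = -1.
(K is a triangulation of a wedge of 2 circles.)

H_0 = Z,  H_1 = Z^2.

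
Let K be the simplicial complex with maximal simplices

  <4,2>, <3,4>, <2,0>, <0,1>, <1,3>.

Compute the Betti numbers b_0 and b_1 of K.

K has 5 vertices, 5 edges.
rank ∂_0 = 0, rank ∂_1 = 4 ⇒ b_0 = 5 − 0 − 4 = 1; all invariant factors of ∂_1 are 1 so no torsion. So H_0 ≅ Z.
rank ∂_1 = 4, rank ∂_2 = 0 ⇒ b_1 = 5 − 4 − 0 = 1. So H_1 ≅ Z.

b_0 = 1, b_1 = 1.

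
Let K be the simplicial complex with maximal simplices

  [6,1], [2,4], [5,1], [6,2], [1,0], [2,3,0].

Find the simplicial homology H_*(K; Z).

Order the vertices as 0 < 1 < 2 < 3 < 4 < 5 < 6. Listing each simplex with vertices in this order, K has dimension 2 with simplices:

  0-simplices (7): [0], [1], [2], [3], [4], [5], [6]
  1-simplices (8): [0,1], [0,2], [0,3], [1,5], [1,6], [2,3], [2,4], [2,6]
  2-simplices (1): [0,2,3]

giving chain groups C_0 ≅ Z^7, C_1 ≅ Z^8, C_2 ≅ Z^1.

Boundary ∂_1: C_1 → C_0 is given by ∂[p,q] = [q] − [p]. For instance
  ∂[1,6] = [6] − [1].
The 7×8 boundary matrix has rank 6 and Smith normal form diag(1,1,1,1,1,1).

The boundary map ∂_2: C_2 → C_1 acts by ∂[p,q,r] = [q,r] − [p,r] + [p,q]. For instance
  ∂[0,2,3] = [2,3] − [0,3] + [0,2].
The 8×1 boundary matrix has rank 1 and Smith normal form diag(1).

Computing H_k = (kernel of ∂_k) / (image of ∂_{k+1}):

  H_0: rank C_0 − rank ∂_1 = 7 − 6 = 1, and the invariant factors of ∂_1 are all 1, so H_0 = Z.
  H_1: rank ker ∂_1 − rank ∂_2 = (8 − 6) − 1 = 1, and the invariant factors of ∂_2 are all 1, so H_1 = Z.
  H_2: rank ker ∂_2 − rank ∂_3 = (1 − 1) − 0 = 0, and there is no ∂_3, so H_2 = 0.

As a check, the Euler characteristic is 7 − 8 + 1 = 0, which agrees with 1 − 1 + 0 = 0.

H_0 = Z,  H_1 = Z,  H_2 = 0.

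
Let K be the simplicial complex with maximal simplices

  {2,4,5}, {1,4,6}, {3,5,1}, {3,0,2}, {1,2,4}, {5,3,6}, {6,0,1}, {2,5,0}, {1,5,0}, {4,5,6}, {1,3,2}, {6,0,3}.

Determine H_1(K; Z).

Fix the vertex order 0 < 1 < 2 < 3 < 4 < 5 < 6 and write every simplex with vertices in increasing order. Then dim K = 2 and the simplices of K are:

  0-simplices (7): [0], [1], [2], [3], [4], [5], [6]
  1-simplices (18): [0,1], [0,2], [0,3], [0,5], [0,6], [1,2], [1,3], [1,4], [1,5], [1,6], [2,3], [2,4], [2,5], [3,5], [3,6], [4,5], [4,6], [5,6]
  2-simplices (12): [0,1,5], [0,1,6], [0,2,3], [0,2,5], [0,3,6], [1,2,3], [1,2,4], [1,3,5], [1,4,6], [2,4,5], [3,5,6], [4,5,6]

Hence C_0 ≅ Z^7, C_1 ≅ Z^18, C_2 ≅ Z^12.

∂_1: C_1 → C_0 sends each edge [p,q] (with p < q) to q − p. For instance
  ∂[2,5] = [5] − [2].
This gives a 7×18 integer matrix of rank 6; reducing to Smith normal form yields diagonal entries (1,1,1,1,1,1).

Boundary ∂_2: C_2 → C_1 acts by ∂[p,q,r] = [q,r] − [p,r] + [p,q]. For instance
  ∂[4,5,6] = [5,6] − [4,6] + [4,5],
  ∂[0,2,5] = [2,5] − [0,5] + [0,2].
The resulting 18×12 matrix has rank 12, and its Smith normal form has invariant factors (1,1,1,1,1,1,1,1,1,1,1,2).

Now H_k = ker ∂_k / im ∂_{k+1}, so:

  H_1: rank ker ∂_1 − rank ∂_2 = (18 − 6) − 12 = 0, and ∂_2 has invariant factor 2 > 1, so H_1 = Z/2.

H_1 = Z/2.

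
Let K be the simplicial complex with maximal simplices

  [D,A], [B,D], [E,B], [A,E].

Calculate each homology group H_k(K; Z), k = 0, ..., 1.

We work with the vertex ordering A < B < D < E. The simplices of K, each written with vertices in increasing order, are:

  0-simplices (4): A, B, D, E
  1-simplices (4): AD, AE, BD, BE

Hence C_0 ≅ Z^4, C_1 ≅ Z^4.

∂_1: C_1 → C_0 is given by ∂[p,q] = [q] − [p]. For instance
  ∂AE = E − A.
The resulting 4×4 matrix has rank 3, and its Smith normal form has invariant factors (1,1,1).

Computing H_k = (kernel of ∂_k) / (image of ∂_{k+1}):

  H_0: rank C_0 − rank ∂_1 = 4 − 3 = 1, and the invariant factors of ∂_1 are all 1, so H_0 ≅ Z.
  H_1: rank ker ∂_1 − rank ∂_2 = (4 − 3) − 0 = 1, and there is no ∂_2, so H_1 ≅ Z.

As a check, the Euler characteristic is 4 − 4 = 0, which agrees with 1 − 1 = 0.

H_0 = Z,  H_1 = Z.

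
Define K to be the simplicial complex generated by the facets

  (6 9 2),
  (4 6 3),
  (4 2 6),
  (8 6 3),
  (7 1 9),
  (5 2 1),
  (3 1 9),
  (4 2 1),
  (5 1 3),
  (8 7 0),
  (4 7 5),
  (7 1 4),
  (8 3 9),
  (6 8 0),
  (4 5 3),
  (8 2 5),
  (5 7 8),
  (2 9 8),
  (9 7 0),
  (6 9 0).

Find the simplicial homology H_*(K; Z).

H_0 = Z,  H_1 = Z ⊕ Z_2,  H_2 = 0.

Order the vertices as 0 < 1 < 2 < 3 < 4 < 5 < 6 < 7 < 8 < 9. Listing each simplex with vertices in this order, K has dimension 2 with simplices:

  0-simplices (10): [0], [1], [2], [3], [4], [5], [6], [7], [8], [9]
  1-simplices (30): (30 of them)
  2-simplices (20): (20 of them)

so the chain groups are C_0 ≅ Z^10, C_1 ≅ Z^30, C_2 ≅ Z^20.

∂_1: C_1 → C_0 sends each edge [p,q] (with p < q) to q − p. For instance
  ∂[8,9] = [9] − [8].
As a 10×30 matrix over Z this has rank 9, with invariant factors (1,1,1,1,1,1,1,1,1).

Boundary ∂_2: C_2 → C_1 acts by ∂[p,q,r] = [q,r] − [p,r] + [p,q]. For instance
  ∂[4,5,7] = [5,7] − [4,7] + [4,5],
  ∂[1,2,4] = [2,4] − [1,4] + [1,2].
The 30×20 boundary matrix has rank 20 and Smith normal form diag(1,1,1,1,1,1,1,1,1,1,1,1,1,1,1,1,1,1,1,2).

Computing H_k = (kernel of ∂_k) / (image of ∂_{k+1}):

  H_0: rank C_0 − rank ∂_1 = 10 − 9 = 1, and the invariant factors of ∂_1 are all 1, so H_0 ≅ Z.
  H_1: rank ker ∂_1 − rank ∂_2 = (30 − 9) − 20 = 1, and ∂_2 has invariant factor 2 > 1, so H_1 ≅ Z ⊕ Z_2.
  H_2: rank ker ∂_2 − rank ∂_3 = (20 − 20) − 0 = 0, and there is no ∂_3, so H_2 ≅ 0.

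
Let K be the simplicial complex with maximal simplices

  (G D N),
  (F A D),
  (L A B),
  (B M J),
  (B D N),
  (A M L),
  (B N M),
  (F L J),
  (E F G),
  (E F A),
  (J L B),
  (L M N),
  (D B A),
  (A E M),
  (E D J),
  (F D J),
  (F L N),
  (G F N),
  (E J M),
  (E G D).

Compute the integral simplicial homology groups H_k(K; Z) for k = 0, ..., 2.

H_0 = Z,  H_1 = Z ⊕ Z/2Z,  H_2 = 0.

Fix the vertex order A < B < D < E < F < G < J < L < M < N and write every simplex with vertices in increasing order. Then dim K = 2 and the simplices of K are:

  0-simplices (10): A, B, D, E, F, G, J, L, M, N
  1-simplices (30): AB, AD, AE, AF, AL, AM, BD, BJ, BL, BM, BN, DE, DF, DG, DJ, DN, EF, EG, EJ, EM, FG, FJ, FL, FN, GN, JL, JM, LM, LN, MN
  2-simplices (20): ABD, ABL, ADF, AEF, AEM, ALM, BDN, BJL, BJM, BMN, DEG, DEJ, DFJ, DGN, EFG, EJM, FGN, FJL, FLN, LMN

so the chain groups are C_0 ≅ Z^10, C_1 ≅ Z^30, C_2 ≅ Z^20.

The boundary map ∂_1: C_1 → C_0 maps an edge to its endpoints' difference, ∂[p,q] = q − p.
The resulting 10×30 matrix has rank 9, and its Smith normal form has invariant factors (1,1,1,1,1,1,1,1,1).

Boundary ∂_2: C_2 → C_1 sends each 2-simplex [p,q,r] to [q,r] − [p,r] + [p,q]. For instance
  ∂ADF = DF − AF + AD,
  ∂AEF = EF − AF + AE.
This gives a 30×20 integer matrix of rank 20; reducing to Smith normal form yields diagonal entries (1,1,1,1,1,1,1,1,1,1,1,1,1,1,1,1,1,1,1,2).

Reading off H_k = ker ∂_k / im ∂_{k+1}:

  H_0: rank C_0 − rank ∂_1 = 10 − 9 = 1, and the invariant factors of ∂_1 are all 1, so H_0 = Z.
  H_1: rank ker ∂_1 − rank ∂_2 = (30 − 9) − 20 = 1, and ∂_2 has invariant factor 2 > 1, so H_1 = Z ⊕ Z/2Z.
  H_2: rank ker ∂_2 − rank ∂_3 = (20 − 20) − 0 = 0, and there is no ∂_3, so H_2 = 0.

As a check, the Euler characteristic is 10 − 30 + 20 = 0, which agrees with 1 − 1 + 0 = 0.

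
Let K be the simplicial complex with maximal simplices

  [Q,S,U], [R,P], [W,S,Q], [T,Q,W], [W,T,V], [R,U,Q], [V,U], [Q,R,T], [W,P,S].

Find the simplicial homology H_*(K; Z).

H_0 = Z,  H_1 = Z^2,  H_2 = 0.

Order the vertices as P < Q < R < S < T < U < V < W. Listing each simplex with vertices in this order, K has dimension 2 with simplices:

  0-simplices (8): P, Q, R, S, T, U, V, W
  1-simplices (16): PR, PS, PW, QR, QS, QT, QU, QW, RT, RU, SU, SW, TV, TW, UV, VW
  2-simplices (7): PSW, QRT, QRU, QSU, QSW, QTW, TVW

giving chain groups C_0 ≅ Z^8, C_1 ≅ Z^16, C_2 ≅ Z^7.

The boundary map ∂_1: C_1 → C_0 maps an edge to its endpoints' difference, ∂[p,q] = q − p.
The 8×16 boundary matrix has rank 7 and Smith normal form diag(1,1,1,1,1,1,1).

Boundary ∂_2: C_2 → C_1 acts by ∂[p,q,r] = [q,r] − [p,r] + [p,q]. For instance
  ∂QSU = SU − QU + QS,
  ∂TVW = VW − TW + TV.
The 16×7 boundary matrix has rank 7 and Smith normal form diag(1,1,1,1,1,1,1).

From H_k ≅ ker(∂_k) / im(∂_{k+1}) we obtain:

  H_0: rank C_0 − rank ∂_1 = 8 − 7 = 1, and the invariant factors of ∂_1 are all 1, so H_0 ≅ Z.
  H_1: rank ker ∂_1 − rank ∂_2 = (16 − 7) − 7 = 2, and the invariant factors of ∂_2 are all 1, so H_1 ≅ Z^2.
  H_2: rank ker ∂_2 − rank ∂_3 = (7 − 7) − 0 = 0, and there is no ∂_3, so H_2 ≅ 0.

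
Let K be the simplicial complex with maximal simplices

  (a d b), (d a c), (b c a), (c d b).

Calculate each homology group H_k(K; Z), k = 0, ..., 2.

H_0 = Z,  H_1 = 0,  H_2 = Z.

Order the vertices as a < b < c < d. Listing each simplex with vertices in this order, K has dimension 2 with simplices:

  0-simplices (4): a, b, c, d
  1-simplices (6): ab, ac, ad, bc, bd, cd
  2-simplices (4): abc, abd, acd, bcd

Hence C_0 ≅ Z^4, C_1 ≅ Z^6, C_2 ≅ Z^4.

∂_1: C_1 → C_0 maps an edge to its endpoints' difference, ∂[p,q] = q − p. For instance
  ∂cd = d − c.
The resulting 4×6 matrix has rank 3, and its Smith normal form has invariant factors (1,1,1).

The boundary map ∂_2: C_2 → C_1 sends each 2-simplex [p,q,r] to [q,r] − [p,r] + [p,q]. For instance
  ∂abd = bd − ad + ab,
  ∂abc = bc − ac + ab.
This gives a 6×4 integer matrix of rank 3; reducing to Smith normal form yields diagonal entries (1,1,1).

Now H_k = ker ∂_k / im ∂_{k+1}, so:

  H_0: rank C_0 − rank ∂_1 = 4 − 3 = 1, and the invariant factors of ∂_1 are all 1, so H_0 = Z.
  H_1: rank ker ∂_1 − rank ∂_2 = (6 − 3) − 3 = 0, and the invariant factors of ∂_2 are all 1, so H_1 = 0.
  H_2: rank ker ∂_2 − rank ∂_3 = (4 − 3) − 0 = 1, and there is no ∂_3, so H_2 = Z.

As a check, the Euler characteristic is 4 − 6 + 4 = 2, which agrees with 1 − 0 + 1 = 2.
(K is a triangulation of the 2-sphere S^2.)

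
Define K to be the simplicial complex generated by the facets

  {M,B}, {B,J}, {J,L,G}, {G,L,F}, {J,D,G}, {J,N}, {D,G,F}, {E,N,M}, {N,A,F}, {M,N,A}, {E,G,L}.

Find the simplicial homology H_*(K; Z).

H_0 ≅ Z,  H_1 ≅ Z^3,  H_2 = 0.

We work with the vertex ordering A < B < D < E < F < G < J < L < M < N. The simplices of K, each written with vertices in increasing order, are:

  0-simplices (10): A, B, D, E, F, G, J, L, M, N
  1-simplices (20): AF, AM, AN, BJ, BM, DF, DG, DJ, EG, EL, EM, EN, FG, FL, FN, GJ, GL, JL, JN, MN
  2-simplices (8): AFN, AMN, DFG, DGJ, EGL, EMN, FGL, GJL

Hence C_0 ≅ Z^10, C_1 ≅ Z^20, C_2 ≅ Z^8.

∂_1: C_1 → C_0 maps an edge to its endpoints' difference, ∂[p,q] = q − p. For instance
  ∂DJ = J − D.
This gives a 10×20 integer matrix of rank 9; reducing to Smith normal form yields diagonal entries (1,1,1,1,1,1,1,1,1).

∂_2: C_2 → C_1 maps a triangle to the signed sum of its edges. For instance
  ∂AMN = MN − AN + AM,
  ∂DFG = FG − DG + DF.
This gives a 20×8 integer matrix of rank 8; reducing to Smith normal form yields diagonal entries (1,1,1,1,1,1,1,1).

Reading off H_k = ker ∂_k / im ∂_{k+1}:

  H_0: rank C_0 − rank ∂_1 = 10 − 9 = 1, and the invariant factors of ∂_1 are all 1, so H_0 ≅ Z.
  H_1: rank ker ∂_1 − rank ∂_2 = (20 − 9) − 8 = 3, and the invariant factors of ∂_2 are all 1, so H_1 ≅ Z^3.
  H_2: rank ker ∂_2 − rank ∂_3 = (8 − 8) − 0 = 0, and there is no ∂_3, so H_2 ≅ 0.

As a check, the Euler characteristic is 10 − 20 + 8 = -2, which agrees with 1 − 3 + 0 = -2.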